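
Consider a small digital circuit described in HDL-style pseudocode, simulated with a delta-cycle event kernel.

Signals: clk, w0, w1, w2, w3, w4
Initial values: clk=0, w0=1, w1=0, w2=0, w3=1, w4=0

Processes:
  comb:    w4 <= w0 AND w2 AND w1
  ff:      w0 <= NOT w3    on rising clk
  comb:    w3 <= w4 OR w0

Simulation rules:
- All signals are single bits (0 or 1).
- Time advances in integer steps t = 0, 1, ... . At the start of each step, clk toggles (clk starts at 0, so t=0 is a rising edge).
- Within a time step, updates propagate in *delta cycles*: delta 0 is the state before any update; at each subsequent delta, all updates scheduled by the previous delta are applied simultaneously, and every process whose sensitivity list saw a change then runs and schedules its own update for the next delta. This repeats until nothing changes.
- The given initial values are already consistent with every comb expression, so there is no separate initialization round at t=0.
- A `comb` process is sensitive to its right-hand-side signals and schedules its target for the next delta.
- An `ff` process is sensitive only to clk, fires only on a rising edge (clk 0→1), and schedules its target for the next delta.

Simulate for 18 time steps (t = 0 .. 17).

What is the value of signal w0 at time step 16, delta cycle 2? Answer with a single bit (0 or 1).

t0.Δ0 w3=1 w2=0 w0=1 w4=0 clk=0 w1=0
t0.Δ1 w3=1 w2=0 w0=1 w4=0 clk=1 w1=0
t0.Δ2 w3=1 w2=0 w0=0 w4=0 clk=1 w1=0
t0.Δ3 w3=0 w2=0 w0=0 w4=0 clk=1 w1=0
t1.Δ0 w3=0 w2=0 w0=0 w4=0 clk=1 w1=0
t1.Δ1 w3=0 w2=0 w0=0 w4=0 clk=0 w1=0
t2.Δ0 w3=0 w2=0 w0=0 w4=0 clk=0 w1=0
t2.Δ1 w3=0 w2=0 w0=0 w4=0 clk=1 w1=0
t2.Δ2 w3=0 w2=0 w0=1 w4=0 clk=1 w1=0
t2.Δ3 w3=1 w2=0 w0=1 w4=0 clk=1 w1=0
t3.Δ0 w3=1 w2=0 w0=1 w4=0 clk=1 w1=0
t3.Δ1 w3=1 w2=0 w0=1 w4=0 clk=0 w1=0
t4.Δ0 w3=1 w2=0 w0=1 w4=0 clk=0 w1=0
t4.Δ1 w3=1 w2=0 w0=1 w4=0 clk=1 w1=0
t4.Δ2 w3=1 w2=0 w0=0 w4=0 clk=1 w1=0
t4.Δ3 w3=0 w2=0 w0=0 w4=0 clk=1 w1=0
t5.Δ0 w3=0 w2=0 w0=0 w4=0 clk=1 w1=0
t5.Δ1 w3=0 w2=0 w0=0 w4=0 clk=0 w1=0
t6.Δ0 w3=0 w2=0 w0=0 w4=0 clk=0 w1=0
t6.Δ1 w3=0 w2=0 w0=0 w4=0 clk=1 w1=0
t6.Δ2 w3=0 w2=0 w0=1 w4=0 clk=1 w1=0
t6.Δ3 w3=1 w2=0 w0=1 w4=0 clk=1 w1=0
t7.Δ0 w3=1 w2=0 w0=1 w4=0 clk=1 w1=0
t7.Δ1 w3=1 w2=0 w0=1 w4=0 clk=0 w1=0
t8.Δ0 w3=1 w2=0 w0=1 w4=0 clk=0 w1=0
t8.Δ1 w3=1 w2=0 w0=1 w4=0 clk=1 w1=0
t8.Δ2 w3=1 w2=0 w0=0 w4=0 clk=1 w1=0
t8.Δ3 w3=0 w2=0 w0=0 w4=0 clk=1 w1=0
t9.Δ0 w3=0 w2=0 w0=0 w4=0 clk=1 w1=0
t9.Δ1 w3=0 w2=0 w0=0 w4=0 clk=0 w1=0
t10.Δ0 w3=0 w2=0 w0=0 w4=0 clk=0 w1=0
t10.Δ1 w3=0 w2=0 w0=0 w4=0 clk=1 w1=0
t10.Δ2 w3=0 w2=0 w0=1 w4=0 clk=1 w1=0
t10.Δ3 w3=1 w2=0 w0=1 w4=0 clk=1 w1=0
t11.Δ0 w3=1 w2=0 w0=1 w4=0 clk=1 w1=0
t11.Δ1 w3=1 w2=0 w0=1 w4=0 clk=0 w1=0
t12.Δ0 w3=1 w2=0 w0=1 w4=0 clk=0 w1=0
t12.Δ1 w3=1 w2=0 w0=1 w4=0 clk=1 w1=0
t12.Δ2 w3=1 w2=0 w0=0 w4=0 clk=1 w1=0
t12.Δ3 w3=0 w2=0 w0=0 w4=0 clk=1 w1=0
t13.Δ0 w3=0 w2=0 w0=0 w4=0 clk=1 w1=0
t13.Δ1 w3=0 w2=0 w0=0 w4=0 clk=0 w1=0
t14.Δ0 w3=0 w2=0 w0=0 w4=0 clk=0 w1=0
t14.Δ1 w3=0 w2=0 w0=0 w4=0 clk=1 w1=0
t14.Δ2 w3=0 w2=0 w0=1 w4=0 clk=1 w1=0
t14.Δ3 w3=1 w2=0 w0=1 w4=0 clk=1 w1=0
t15.Δ0 w3=1 w2=0 w0=1 w4=0 clk=1 w1=0
t15.Δ1 w3=1 w2=0 w0=1 w4=0 clk=0 w1=0
t16.Δ0 w3=1 w2=0 w0=1 w4=0 clk=0 w1=0
t16.Δ1 w3=1 w2=0 w0=1 w4=0 clk=1 w1=0
t16.Δ2 w3=1 w2=0 w0=0 w4=0 clk=1 w1=0
t16.Δ3 w3=0 w2=0 w0=0 w4=0 clk=1 w1=0
t17.Δ0 w3=0 w2=0 w0=0 w4=0 clk=1 w1=0
t17.Δ1 w3=0 w2=0 w0=0 w4=0 clk=0 w1=0

0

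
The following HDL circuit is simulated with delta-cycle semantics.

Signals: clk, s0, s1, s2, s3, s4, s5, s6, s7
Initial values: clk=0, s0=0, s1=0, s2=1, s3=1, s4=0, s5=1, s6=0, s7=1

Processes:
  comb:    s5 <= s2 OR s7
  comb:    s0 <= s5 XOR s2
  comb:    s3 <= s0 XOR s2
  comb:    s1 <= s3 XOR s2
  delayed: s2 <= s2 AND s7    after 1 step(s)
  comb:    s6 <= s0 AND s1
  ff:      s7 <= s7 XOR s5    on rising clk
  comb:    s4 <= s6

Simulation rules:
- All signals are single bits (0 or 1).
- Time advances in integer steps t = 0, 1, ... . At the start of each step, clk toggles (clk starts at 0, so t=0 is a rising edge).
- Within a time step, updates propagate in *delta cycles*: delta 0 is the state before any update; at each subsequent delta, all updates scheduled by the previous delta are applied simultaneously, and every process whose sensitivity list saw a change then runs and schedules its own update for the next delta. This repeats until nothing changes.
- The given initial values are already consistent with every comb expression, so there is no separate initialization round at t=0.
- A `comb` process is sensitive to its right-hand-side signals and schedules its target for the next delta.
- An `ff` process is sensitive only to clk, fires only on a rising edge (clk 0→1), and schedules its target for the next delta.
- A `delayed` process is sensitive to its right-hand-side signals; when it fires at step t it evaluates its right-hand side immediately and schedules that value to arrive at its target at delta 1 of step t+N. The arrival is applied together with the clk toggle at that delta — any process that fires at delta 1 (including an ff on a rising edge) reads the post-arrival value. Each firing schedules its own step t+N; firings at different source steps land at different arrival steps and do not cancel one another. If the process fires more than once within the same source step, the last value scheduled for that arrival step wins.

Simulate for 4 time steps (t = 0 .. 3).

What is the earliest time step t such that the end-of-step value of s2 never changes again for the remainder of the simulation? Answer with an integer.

1

t=0 Δ0: s2=1 s1=0 s6=0 s0=0 s5=1 s4=0 s7=1 s3=1 clk=0
  Δ1: clk:0→1
  Δ2: s7:1→0
  (2Δ to stable)
t=1 Δ0: s2=1 s1=0 s6=0 s0=0 s5=1 s4=0 s7=0 s3=1 clk=1
  Δ1: s2:1→0, clk:1→0
  Δ2: s1:0→1, s0:0→1, s5:1→0, s3:1→0
  Δ3: s1:1→0, s6:0→1, s0:1→0, s3:0→1
  Δ4: s1:0→1, s6:1→0, s4:0→1, s3:1→0
  Δ5: s1:1→0, s4:1→0
  (5Δ to stable)
t=2 Δ0: s2=0 s1=0 s6=0 s0=0 s5=0 s4=0 s7=0 s3=0 clk=0
  Δ1: clk:0→1
  (1Δ to stable)
t=3 Δ0: s2=0 s1=0 s6=0 s0=0 s5=0 s4=0 s7=0 s3=0 clk=1
  Δ1: clk:1→0
  (1Δ to stable)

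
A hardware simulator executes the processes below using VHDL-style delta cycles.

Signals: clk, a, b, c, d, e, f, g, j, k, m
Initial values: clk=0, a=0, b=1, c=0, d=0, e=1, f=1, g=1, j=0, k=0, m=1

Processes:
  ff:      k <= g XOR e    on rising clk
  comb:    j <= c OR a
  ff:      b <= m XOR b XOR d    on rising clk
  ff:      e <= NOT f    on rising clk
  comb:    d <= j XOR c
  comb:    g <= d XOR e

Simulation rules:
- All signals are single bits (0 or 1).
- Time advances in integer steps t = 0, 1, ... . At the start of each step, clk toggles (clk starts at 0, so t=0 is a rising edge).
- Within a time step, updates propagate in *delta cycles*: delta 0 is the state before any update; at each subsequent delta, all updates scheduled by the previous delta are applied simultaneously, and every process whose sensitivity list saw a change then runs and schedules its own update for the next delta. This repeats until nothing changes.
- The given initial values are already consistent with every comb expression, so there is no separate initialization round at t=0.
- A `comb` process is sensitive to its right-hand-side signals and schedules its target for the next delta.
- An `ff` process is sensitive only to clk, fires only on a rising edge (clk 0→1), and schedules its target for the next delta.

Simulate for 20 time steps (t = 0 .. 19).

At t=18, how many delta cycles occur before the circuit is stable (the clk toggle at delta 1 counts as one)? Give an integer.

2

t0.Δ0 g=1 j=0 clk=0 m=1 a=0 c=0 k=0 d=0 e=1 f=1 b=1
t0.Δ1 g=1 j=0 clk=1 m=1 a=0 c=0 k=0 d=0 e=1 f=1 b=1
t0.Δ2 g=1 j=0 clk=1 m=1 a=0 c=0 k=0 d=0 e=0 f=1 b=0
t0.Δ3 g=0 j=0 clk=1 m=1 a=0 c=0 k=0 d=0 e=0 f=1 b=0
t1.Δ0 g=0 j=0 clk=1 m=1 a=0 c=0 k=0 d=0 e=0 f=1 b=0
t1.Δ1 g=0 j=0 clk=0 m=1 a=0 c=0 k=0 d=0 e=0 f=1 b=0
t2.Δ0 g=0 j=0 clk=0 m=1 a=0 c=0 k=0 d=0 e=0 f=1 b=0
t2.Δ1 g=0 j=0 clk=1 m=1 a=0 c=0 k=0 d=0 e=0 f=1 b=0
t2.Δ2 g=0 j=0 clk=1 m=1 a=0 c=0 k=0 d=0 e=0 f=1 b=1
t3.Δ0 g=0 j=0 clk=1 m=1 a=0 c=0 k=0 d=0 e=0 f=1 b=1
t3.Δ1 g=0 j=0 clk=0 m=1 a=0 c=0 k=0 d=0 e=0 f=1 b=1
t4.Δ0 g=0 j=0 clk=0 m=1 a=0 c=0 k=0 d=0 e=0 f=1 b=1
t4.Δ1 g=0 j=0 clk=1 m=1 a=0 c=0 k=0 d=0 e=0 f=1 b=1
t4.Δ2 g=0 j=0 clk=1 m=1 a=0 c=0 k=0 d=0 e=0 f=1 b=0
t5.Δ0 g=0 j=0 clk=1 m=1 a=0 c=0 k=0 d=0 e=0 f=1 b=0
t5.Δ1 g=0 j=0 clk=0 m=1 a=0 c=0 k=0 d=0 e=0 f=1 b=0
t6.Δ0 g=0 j=0 clk=0 m=1 a=0 c=0 k=0 d=0 e=0 f=1 b=0
t6.Δ1 g=0 j=0 clk=1 m=1 a=0 c=0 k=0 d=0 e=0 f=1 b=0
t6.Δ2 g=0 j=0 clk=1 m=1 a=0 c=0 k=0 d=0 e=0 f=1 b=1
t7.Δ0 g=0 j=0 clk=1 m=1 a=0 c=0 k=0 d=0 e=0 f=1 b=1
t7.Δ1 g=0 j=0 clk=0 m=1 a=0 c=0 k=0 d=0 e=0 f=1 b=1
t8.Δ0 g=0 j=0 clk=0 m=1 a=0 c=0 k=0 d=0 e=0 f=1 b=1
t8.Δ1 g=0 j=0 clk=1 m=1 a=0 c=0 k=0 d=0 e=0 f=1 b=1
t8.Δ2 g=0 j=0 clk=1 m=1 a=0 c=0 k=0 d=0 e=0 f=1 b=0
t9.Δ0 g=0 j=0 clk=1 m=1 a=0 c=0 k=0 d=0 e=0 f=1 b=0
t9.Δ1 g=0 j=0 clk=0 m=1 a=0 c=0 k=0 d=0 e=0 f=1 b=0
t10.Δ0 g=0 j=0 clk=0 m=1 a=0 c=0 k=0 d=0 e=0 f=1 b=0
t10.Δ1 g=0 j=0 clk=1 m=1 a=0 c=0 k=0 d=0 e=0 f=1 b=0
t10.Δ2 g=0 j=0 clk=1 m=1 a=0 c=0 k=0 d=0 e=0 f=1 b=1
t11.Δ0 g=0 j=0 clk=1 m=1 a=0 c=0 k=0 d=0 e=0 f=1 b=1
t11.Δ1 g=0 j=0 clk=0 m=1 a=0 c=0 k=0 d=0 e=0 f=1 b=1
t12.Δ0 g=0 j=0 clk=0 m=1 a=0 c=0 k=0 d=0 e=0 f=1 b=1
t12.Δ1 g=0 j=0 clk=1 m=1 a=0 c=0 k=0 d=0 e=0 f=1 b=1
t12.Δ2 g=0 j=0 clk=1 m=1 a=0 c=0 k=0 d=0 e=0 f=1 b=0
t13.Δ0 g=0 j=0 clk=1 m=1 a=0 c=0 k=0 d=0 e=0 f=1 b=0
t13.Δ1 g=0 j=0 clk=0 m=1 a=0 c=0 k=0 d=0 e=0 f=1 b=0
t14.Δ0 g=0 j=0 clk=0 m=1 a=0 c=0 k=0 d=0 e=0 f=1 b=0
t14.Δ1 g=0 j=0 clk=1 m=1 a=0 c=0 k=0 d=0 e=0 f=1 b=0
t14.Δ2 g=0 j=0 clk=1 m=1 a=0 c=0 k=0 d=0 e=0 f=1 b=1
t15.Δ0 g=0 j=0 clk=1 m=1 a=0 c=0 k=0 d=0 e=0 f=1 b=1
t15.Δ1 g=0 j=0 clk=0 m=1 a=0 c=0 k=0 d=0 e=0 f=1 b=1
t16.Δ0 g=0 j=0 clk=0 m=1 a=0 c=0 k=0 d=0 e=0 f=1 b=1
t16.Δ1 g=0 j=0 clk=1 m=1 a=0 c=0 k=0 d=0 e=0 f=1 b=1
t16.Δ2 g=0 j=0 clk=1 m=1 a=0 c=0 k=0 d=0 e=0 f=1 b=0
t17.Δ0 g=0 j=0 clk=1 m=1 a=0 c=0 k=0 d=0 e=0 f=1 b=0
t17.Δ1 g=0 j=0 clk=0 m=1 a=0 c=0 k=0 d=0 e=0 f=1 b=0
t18.Δ0 g=0 j=0 clk=0 m=1 a=0 c=0 k=0 d=0 e=0 f=1 b=0
t18.Δ1 g=0 j=0 clk=1 m=1 a=0 c=0 k=0 d=0 e=0 f=1 b=0
t18.Δ2 g=0 j=0 clk=1 m=1 a=0 c=0 k=0 d=0 e=0 f=1 b=1
t19.Δ0 g=0 j=0 clk=1 m=1 a=0 c=0 k=0 d=0 e=0 f=1 b=1
t19.Δ1 g=0 j=0 clk=0 m=1 a=0 c=0 k=0 d=0 e=0 f=1 b=1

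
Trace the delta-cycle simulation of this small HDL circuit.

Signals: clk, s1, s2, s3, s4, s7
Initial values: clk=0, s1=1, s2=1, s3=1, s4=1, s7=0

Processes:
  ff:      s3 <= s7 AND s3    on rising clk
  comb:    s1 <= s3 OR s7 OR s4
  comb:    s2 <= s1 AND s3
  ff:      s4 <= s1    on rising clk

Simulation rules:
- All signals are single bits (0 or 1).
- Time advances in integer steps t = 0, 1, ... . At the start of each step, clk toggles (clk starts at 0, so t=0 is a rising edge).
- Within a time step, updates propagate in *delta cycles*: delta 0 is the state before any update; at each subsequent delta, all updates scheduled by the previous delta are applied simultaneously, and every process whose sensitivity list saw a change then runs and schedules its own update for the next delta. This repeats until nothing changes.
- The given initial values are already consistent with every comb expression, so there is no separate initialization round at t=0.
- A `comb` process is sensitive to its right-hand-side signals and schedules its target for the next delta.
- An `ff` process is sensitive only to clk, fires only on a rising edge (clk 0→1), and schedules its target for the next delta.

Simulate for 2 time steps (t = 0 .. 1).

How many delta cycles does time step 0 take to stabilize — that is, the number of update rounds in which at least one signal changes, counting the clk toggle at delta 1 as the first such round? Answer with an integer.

3

t=0 Δ0: s1=1 s2=1 s3=1 clk=0 s4=1 s7=0
  Δ1: clk:0→1
  Δ2: s3:1→0
  Δ3: s2:1→0
  (3Δ to stable)
t=1 Δ0: s1=1 s2=0 s3=0 clk=1 s4=1 s7=0
  Δ1: clk:1→0
  (1Δ to stable)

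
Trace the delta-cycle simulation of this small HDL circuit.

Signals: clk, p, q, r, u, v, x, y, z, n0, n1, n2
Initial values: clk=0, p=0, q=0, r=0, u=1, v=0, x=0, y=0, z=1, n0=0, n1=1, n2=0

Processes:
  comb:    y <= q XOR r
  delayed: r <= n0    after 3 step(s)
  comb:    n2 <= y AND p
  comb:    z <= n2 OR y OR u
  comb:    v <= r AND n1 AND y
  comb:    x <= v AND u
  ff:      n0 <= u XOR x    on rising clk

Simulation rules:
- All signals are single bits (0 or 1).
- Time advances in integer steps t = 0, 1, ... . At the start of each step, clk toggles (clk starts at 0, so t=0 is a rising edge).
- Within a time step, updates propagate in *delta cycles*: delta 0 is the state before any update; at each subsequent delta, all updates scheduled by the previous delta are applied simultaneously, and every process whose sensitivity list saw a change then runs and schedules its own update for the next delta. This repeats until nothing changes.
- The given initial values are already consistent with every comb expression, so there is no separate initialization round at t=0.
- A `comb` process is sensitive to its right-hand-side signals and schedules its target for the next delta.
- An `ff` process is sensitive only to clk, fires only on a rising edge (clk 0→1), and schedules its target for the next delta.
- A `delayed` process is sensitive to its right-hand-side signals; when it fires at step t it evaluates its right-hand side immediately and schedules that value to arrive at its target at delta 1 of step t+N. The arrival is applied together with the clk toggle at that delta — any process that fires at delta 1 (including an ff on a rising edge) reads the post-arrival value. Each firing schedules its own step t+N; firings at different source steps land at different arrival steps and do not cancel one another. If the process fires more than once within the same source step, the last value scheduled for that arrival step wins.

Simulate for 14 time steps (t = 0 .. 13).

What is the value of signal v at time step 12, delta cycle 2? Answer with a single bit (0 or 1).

1

[bits: z,v,n0,q,r,clk,n1,n2,y,p,u,x]
t=0: Δ0=100000100010 Δ1=100001100010 Δ2=101001100010 | 2Δ
t=1: Δ0=101001100010 Δ1=101000100010 | 1Δ
t=2: Δ0=101000100010 Δ1=101001100010 | 1Δ
t=3: Δ0=101001100010 Δ1=101010100010 Δ2=101010101010 Δ3=111010101010 Δ4=111010101011 | 4Δ
t=4: Δ0=111010101011 Δ1=111011101011 Δ2=110011101011 | 2Δ
t=5: Δ0=110011101011 Δ1=110010101011 | 1Δ
t=6: Δ0=110010101011 Δ1=110011101011 | 1Δ
t=7: Δ0=110011101011 Δ1=110000101011 Δ2=100000100011 Δ3=100000100010 | 3Δ
t=8: Δ0=100000100010 Δ1=100001100010 Δ2=101001100010 | 2Δ
t=9: Δ0=101001100010 Δ1=101000100010 | 1Δ
t=10: Δ0=101000100010 Δ1=101001100010 | 1Δ
t=11: Δ0=101001100010 Δ1=101010100010 Δ2=101010101010 Δ3=111010101010 Δ4=111010101011 | 4Δ
t=12: Δ0=111010101011 Δ1=111011101011 Δ2=110011101011 | 2Δ
t=13: Δ0=110011101011 Δ1=110010101011 | 1Δ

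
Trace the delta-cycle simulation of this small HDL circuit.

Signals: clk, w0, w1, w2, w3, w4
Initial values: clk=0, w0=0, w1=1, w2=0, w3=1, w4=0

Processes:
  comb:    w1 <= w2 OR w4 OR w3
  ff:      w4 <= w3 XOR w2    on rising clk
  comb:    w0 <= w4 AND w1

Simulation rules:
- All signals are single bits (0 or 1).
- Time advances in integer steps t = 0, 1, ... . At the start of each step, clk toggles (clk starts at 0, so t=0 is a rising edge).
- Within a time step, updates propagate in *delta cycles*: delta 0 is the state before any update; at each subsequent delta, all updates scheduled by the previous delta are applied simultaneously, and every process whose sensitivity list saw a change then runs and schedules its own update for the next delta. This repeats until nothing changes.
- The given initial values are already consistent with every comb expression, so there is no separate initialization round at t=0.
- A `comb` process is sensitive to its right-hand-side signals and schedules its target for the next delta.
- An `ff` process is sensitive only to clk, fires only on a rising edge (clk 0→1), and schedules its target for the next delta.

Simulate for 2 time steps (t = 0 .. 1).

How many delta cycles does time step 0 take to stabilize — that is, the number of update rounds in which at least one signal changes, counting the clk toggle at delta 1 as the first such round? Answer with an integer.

3

t0.Δ0 w1=1 w2=0 w0=0 w3=1 clk=0 w4=0
t0.Δ1 w1=1 w2=0 w0=0 w3=1 clk=1 w4=0
t0.Δ2 w1=1 w2=0 w0=0 w3=1 clk=1 w4=1
t0.Δ3 w1=1 w2=0 w0=1 w3=1 clk=1 w4=1
t1.Δ0 w1=1 w2=0 w0=1 w3=1 clk=1 w4=1
t1.Δ1 w1=1 w2=0 w0=1 w3=1 clk=0 w4=1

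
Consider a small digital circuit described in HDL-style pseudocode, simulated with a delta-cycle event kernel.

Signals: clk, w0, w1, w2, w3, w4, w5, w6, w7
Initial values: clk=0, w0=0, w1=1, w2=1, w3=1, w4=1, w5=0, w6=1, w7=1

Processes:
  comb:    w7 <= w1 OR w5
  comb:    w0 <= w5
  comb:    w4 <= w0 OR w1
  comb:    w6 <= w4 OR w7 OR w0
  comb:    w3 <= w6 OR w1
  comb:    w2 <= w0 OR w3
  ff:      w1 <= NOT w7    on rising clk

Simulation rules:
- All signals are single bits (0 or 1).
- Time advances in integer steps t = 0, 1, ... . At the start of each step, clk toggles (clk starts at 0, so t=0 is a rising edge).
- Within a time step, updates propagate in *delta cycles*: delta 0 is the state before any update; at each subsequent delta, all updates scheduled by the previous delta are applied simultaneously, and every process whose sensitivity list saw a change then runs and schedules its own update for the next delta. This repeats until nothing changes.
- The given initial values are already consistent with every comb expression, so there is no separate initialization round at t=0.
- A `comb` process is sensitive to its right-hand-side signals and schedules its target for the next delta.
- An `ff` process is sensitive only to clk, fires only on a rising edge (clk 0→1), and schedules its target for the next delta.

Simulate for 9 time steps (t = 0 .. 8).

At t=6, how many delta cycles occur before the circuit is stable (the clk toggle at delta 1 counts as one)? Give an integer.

t=0 Δ0: w4=1 w5=0 clk=0 w0=0 w3=1 w6=1 w1=1 w7=1 w2=1
  Δ1: clk:0→1
  Δ2: w1:1→0
  Δ3: w4:1→0, w7:1→0
  Δ4: w6:1→0
  Δ5: w3:1→0
  Δ6: w2:1→0
  (6Δ to stable)
t=1 Δ0: w4=0 w5=0 clk=1 w0=0 w3=0 w6=0 w1=0 w7=0 w2=0
  Δ1: clk:1→0
  (1Δ to stable)
t=2 Δ0: w4=0 w5=0 clk=0 w0=0 w3=0 w6=0 w1=0 w7=0 w2=0
  Δ1: clk:0→1
  Δ2: w1:0→1
  Δ3: w4:0→1, w3:0→1, w7:0→1
  Δ4: w6:0→1, w2:0→1
  (4Δ to stable)
t=3 Δ0: w4=1 w5=0 clk=1 w0=0 w3=1 w6=1 w1=1 w7=1 w2=1
  Δ1: clk:1→0
  (1Δ to stable)
t=4 Δ0: w4=1 w5=0 clk=0 w0=0 w3=1 w6=1 w1=1 w7=1 w2=1
  Δ1: clk:0→1
  Δ2: w1:1→0
  Δ3: w4:1→0, w7:1→0
  Δ4: w6:1→0
  Δ5: w3:1→0
  Δ6: w2:1→0
  (6Δ to stable)
t=5 Δ0: w4=0 w5=0 clk=1 w0=0 w3=0 w6=0 w1=0 w7=0 w2=0
  Δ1: clk:1→0
  (1Δ to stable)
t=6 Δ0: w4=0 w5=0 clk=0 w0=0 w3=0 w6=0 w1=0 w7=0 w2=0
  Δ1: clk:0→1
  Δ2: w1:0→1
  Δ3: w4:0→1, w3:0→1, w7:0→1
  Δ4: w6:0→1, w2:0→1
  (4Δ to stable)
t=7 Δ0: w4=1 w5=0 clk=1 w0=0 w3=1 w6=1 w1=1 w7=1 w2=1
  Δ1: clk:1→0
  (1Δ to stable)
t=8 Δ0: w4=1 w5=0 clk=0 w0=0 w3=1 w6=1 w1=1 w7=1 w2=1
  Δ1: clk:0→1
  Δ2: w1:1→0
  Δ3: w4:1→0, w7:1→0
  Δ4: w6:1→0
  Δ5: w3:1→0
  Δ6: w2:1→0
  (6Δ to stable)

4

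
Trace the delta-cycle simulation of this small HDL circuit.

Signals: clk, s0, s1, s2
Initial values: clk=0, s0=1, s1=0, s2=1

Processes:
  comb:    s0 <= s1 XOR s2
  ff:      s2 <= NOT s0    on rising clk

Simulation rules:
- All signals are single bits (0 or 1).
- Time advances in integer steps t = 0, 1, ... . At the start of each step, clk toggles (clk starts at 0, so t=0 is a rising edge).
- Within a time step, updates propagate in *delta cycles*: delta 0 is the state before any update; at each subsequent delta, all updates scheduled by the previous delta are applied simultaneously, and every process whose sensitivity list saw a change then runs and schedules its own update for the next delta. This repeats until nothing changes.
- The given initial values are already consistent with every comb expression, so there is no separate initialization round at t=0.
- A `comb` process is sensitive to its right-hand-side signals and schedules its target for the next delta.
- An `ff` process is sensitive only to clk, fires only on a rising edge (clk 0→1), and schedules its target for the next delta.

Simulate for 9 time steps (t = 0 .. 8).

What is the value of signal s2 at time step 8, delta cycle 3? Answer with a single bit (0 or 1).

t0.Δ0 s1=0 s2=1 clk=0 s0=1
t0.Δ1 s1=0 s2=1 clk=1 s0=1
t0.Δ2 s1=0 s2=0 clk=1 s0=1
t0.Δ3 s1=0 s2=0 clk=1 s0=0
t1.Δ0 s1=0 s2=0 clk=1 s0=0
t1.Δ1 s1=0 s2=0 clk=0 s0=0
t2.Δ0 s1=0 s2=0 clk=0 s0=0
t2.Δ1 s1=0 s2=0 clk=1 s0=0
t2.Δ2 s1=0 s2=1 clk=1 s0=0
t2.Δ3 s1=0 s2=1 clk=1 s0=1
t3.Δ0 s1=0 s2=1 clk=1 s0=1
t3.Δ1 s1=0 s2=1 clk=0 s0=1
t4.Δ0 s1=0 s2=1 clk=0 s0=1
t4.Δ1 s1=0 s2=1 clk=1 s0=1
t4.Δ2 s1=0 s2=0 clk=1 s0=1
t4.Δ3 s1=0 s2=0 clk=1 s0=0
t5.Δ0 s1=0 s2=0 clk=1 s0=0
t5.Δ1 s1=0 s2=0 clk=0 s0=0
t6.Δ0 s1=0 s2=0 clk=0 s0=0
t6.Δ1 s1=0 s2=0 clk=1 s0=0
t6.Δ2 s1=0 s2=1 clk=1 s0=0
t6.Δ3 s1=0 s2=1 clk=1 s0=1
t7.Δ0 s1=0 s2=1 clk=1 s0=1
t7.Δ1 s1=0 s2=1 clk=0 s0=1
t8.Δ0 s1=0 s2=1 clk=0 s0=1
t8.Δ1 s1=0 s2=1 clk=1 s0=1
t8.Δ2 s1=0 s2=0 clk=1 s0=1
t8.Δ3 s1=0 s2=0 clk=1 s0=0

0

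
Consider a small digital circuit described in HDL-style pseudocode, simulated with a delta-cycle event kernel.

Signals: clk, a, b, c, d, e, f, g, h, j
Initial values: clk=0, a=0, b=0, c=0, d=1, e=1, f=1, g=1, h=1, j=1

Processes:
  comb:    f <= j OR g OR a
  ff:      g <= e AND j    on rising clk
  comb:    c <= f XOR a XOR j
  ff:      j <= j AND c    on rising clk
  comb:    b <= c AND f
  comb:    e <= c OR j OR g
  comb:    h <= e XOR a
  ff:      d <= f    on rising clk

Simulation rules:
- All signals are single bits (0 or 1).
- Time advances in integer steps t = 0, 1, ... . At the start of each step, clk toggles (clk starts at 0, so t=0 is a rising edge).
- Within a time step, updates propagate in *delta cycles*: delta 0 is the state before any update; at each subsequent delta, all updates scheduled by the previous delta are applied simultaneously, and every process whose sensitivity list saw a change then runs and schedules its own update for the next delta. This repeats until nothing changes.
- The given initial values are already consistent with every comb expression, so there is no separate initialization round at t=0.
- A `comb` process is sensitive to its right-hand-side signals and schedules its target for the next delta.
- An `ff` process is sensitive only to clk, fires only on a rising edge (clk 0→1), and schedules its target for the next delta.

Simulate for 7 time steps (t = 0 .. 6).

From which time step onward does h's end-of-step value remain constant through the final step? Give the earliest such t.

t=0 Δ0: h=1 clk=0 c=0 d=1 b=0 a=0 j=1 f=1 e=1 g=1
  Δ1: clk:0→1
  Δ2: j:1→0
  Δ3: c:0→1
  Δ4: b:0→1
  (4Δ to stable)
t=1 Δ0: h=1 clk=1 c=1 d=1 b=1 a=0 j=0 f=1 e=1 g=1
  Δ1: clk:1→0
  (1Δ to stable)
t=2 Δ0: h=1 clk=0 c=1 d=1 b=1 a=0 j=0 f=1 e=1 g=1
  Δ1: clk:0→1
  Δ2: g:1→0
  Δ3: f:1→0
  Δ4: c:1→0, b:1→0
  Δ5: e:1→0
  Δ6: h:1→0
  (6Δ to stable)
t=3 Δ0: h=0 clk=1 c=0 d=1 b=0 a=0 j=0 f=0 e=0 g=0
  Δ1: clk:1→0
  (1Δ to stable)
t=4 Δ0: h=0 clk=0 c=0 d=1 b=0 a=0 j=0 f=0 e=0 g=0
  Δ1: clk:0→1
  Δ2: d:1→0
  (2Δ to stable)
t=5 Δ0: h=0 clk=1 c=0 d=0 b=0 a=0 j=0 f=0 e=0 g=0
  Δ1: clk:1→0
  (1Δ to stable)
t=6 Δ0: h=0 clk=0 c=0 d=0 b=0 a=0 j=0 f=0 e=0 g=0
  Δ1: clk:0→1
  (1Δ to stable)

2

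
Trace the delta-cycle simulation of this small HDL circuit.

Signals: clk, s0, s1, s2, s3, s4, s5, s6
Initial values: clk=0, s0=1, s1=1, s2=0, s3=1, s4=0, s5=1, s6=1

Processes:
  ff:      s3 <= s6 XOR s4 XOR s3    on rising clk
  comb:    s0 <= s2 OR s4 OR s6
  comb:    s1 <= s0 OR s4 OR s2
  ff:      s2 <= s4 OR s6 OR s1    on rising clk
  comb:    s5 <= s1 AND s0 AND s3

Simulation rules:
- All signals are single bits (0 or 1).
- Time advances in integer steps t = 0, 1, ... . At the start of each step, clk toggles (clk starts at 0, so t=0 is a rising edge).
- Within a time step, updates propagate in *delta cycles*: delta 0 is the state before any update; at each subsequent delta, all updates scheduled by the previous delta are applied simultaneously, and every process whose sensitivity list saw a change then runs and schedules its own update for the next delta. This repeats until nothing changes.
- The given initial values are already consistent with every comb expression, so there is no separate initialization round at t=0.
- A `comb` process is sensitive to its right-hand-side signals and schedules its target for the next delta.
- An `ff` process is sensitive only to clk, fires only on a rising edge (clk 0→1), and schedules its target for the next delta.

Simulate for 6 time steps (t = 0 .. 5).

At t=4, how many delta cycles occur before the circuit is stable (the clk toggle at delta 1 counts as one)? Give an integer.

3

[bits: s1,clk,s4,s0,s6,s3,s5,s2]
t=0: Δ0=10011110 Δ1=11011110 Δ2=11011011 Δ3=11011001 | 3Δ
t=1: Δ0=11011001 Δ1=10011001 | 1Δ
t=2: Δ0=10011001 Δ1=11011001 Δ2=11011101 Δ3=11011111 | 3Δ
t=3: Δ0=11011111 Δ1=10011111 | 1Δ
t=4: Δ0=10011111 Δ1=11011111 Δ2=11011011 Δ3=11011001 | 3Δ
t=5: Δ0=11011001 Δ1=10011001 | 1Δ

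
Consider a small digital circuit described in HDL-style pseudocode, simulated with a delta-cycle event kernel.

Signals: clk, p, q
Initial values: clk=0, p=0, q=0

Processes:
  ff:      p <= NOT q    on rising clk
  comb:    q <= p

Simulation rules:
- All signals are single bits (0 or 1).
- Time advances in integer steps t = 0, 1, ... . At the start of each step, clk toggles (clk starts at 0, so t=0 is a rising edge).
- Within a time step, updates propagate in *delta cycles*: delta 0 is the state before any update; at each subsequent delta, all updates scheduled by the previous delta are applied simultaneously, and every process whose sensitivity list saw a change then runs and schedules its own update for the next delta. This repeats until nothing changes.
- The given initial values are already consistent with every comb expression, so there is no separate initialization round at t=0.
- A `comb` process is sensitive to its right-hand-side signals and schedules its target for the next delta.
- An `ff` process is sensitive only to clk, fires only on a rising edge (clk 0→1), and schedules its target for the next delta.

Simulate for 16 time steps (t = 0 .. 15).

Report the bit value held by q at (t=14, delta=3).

t=0 Δ0: p=0 q=0 clk=0
  Δ1: clk:0→1
  Δ2: p:0→1
  Δ3: q:0→1
  (3Δ to stable)
t=1 Δ0: p=1 q=1 clk=1
  Δ1: clk:1→0
  (1Δ to stable)
t=2 Δ0: p=1 q=1 clk=0
  Δ1: clk:0→1
  Δ2: p:1→0
  Δ3: q:1→0
  (3Δ to stable)
t=3 Δ0: p=0 q=0 clk=1
  Δ1: clk:1→0
  (1Δ to stable)
t=4 Δ0: p=0 q=0 clk=0
  Δ1: clk:0→1
  Δ2: p:0→1
  Δ3: q:0→1
  (3Δ to stable)
t=5 Δ0: p=1 q=1 clk=1
  Δ1: clk:1→0
  (1Δ to stable)
t=6 Δ0: p=1 q=1 clk=0
  Δ1: clk:0→1
  Δ2: p:1→0
  Δ3: q:1→0
  (3Δ to stable)
t=7 Δ0: p=0 q=0 clk=1
  Δ1: clk:1→0
  (1Δ to stable)
t=8 Δ0: p=0 q=0 clk=0
  Δ1: clk:0→1
  Δ2: p:0→1
  Δ3: q:0→1
  (3Δ to stable)
t=9 Δ0: p=1 q=1 clk=1
  Δ1: clk:1→0
  (1Δ to stable)
t=10 Δ0: p=1 q=1 clk=0
  Δ1: clk:0→1
  Δ2: p:1→0
  Δ3: q:1→0
  (3Δ to stable)
t=11 Δ0: p=0 q=0 clk=1
  Δ1: clk:1→0
  (1Δ to stable)
t=12 Δ0: p=0 q=0 clk=0
  Δ1: clk:0→1
  Δ2: p:0→1
  Δ3: q:0→1
  (3Δ to stable)
t=13 Δ0: p=1 q=1 clk=1
  Δ1: clk:1→0
  (1Δ to stable)
t=14 Δ0: p=1 q=1 clk=0
  Δ1: clk:0→1
  Δ2: p:1→0
  Δ3: q:1→0
  (3Δ to stable)
t=15 Δ0: p=0 q=0 clk=1
  Δ1: clk:1→0
  (1Δ to stable)

0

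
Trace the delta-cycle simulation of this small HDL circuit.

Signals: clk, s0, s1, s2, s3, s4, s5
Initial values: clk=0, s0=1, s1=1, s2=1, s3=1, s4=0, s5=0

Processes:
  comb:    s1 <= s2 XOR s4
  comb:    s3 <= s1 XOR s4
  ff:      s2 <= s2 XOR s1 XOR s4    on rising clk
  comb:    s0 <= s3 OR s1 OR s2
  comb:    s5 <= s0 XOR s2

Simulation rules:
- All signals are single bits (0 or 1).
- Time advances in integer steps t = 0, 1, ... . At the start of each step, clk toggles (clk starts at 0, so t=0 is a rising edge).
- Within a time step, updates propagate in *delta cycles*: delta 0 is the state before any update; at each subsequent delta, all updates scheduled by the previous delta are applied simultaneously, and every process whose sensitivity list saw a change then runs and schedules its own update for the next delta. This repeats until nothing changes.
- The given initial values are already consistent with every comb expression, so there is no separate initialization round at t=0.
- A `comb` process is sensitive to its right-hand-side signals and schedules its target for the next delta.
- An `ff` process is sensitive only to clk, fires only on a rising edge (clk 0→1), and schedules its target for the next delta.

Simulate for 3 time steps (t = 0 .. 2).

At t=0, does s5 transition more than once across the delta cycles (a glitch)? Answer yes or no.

[bits: s3,s4,s0,clk,s1,s2,s5]
t=0: Δ0=1010110 Δ1=1011110 Δ2=1011100 Δ3=1011001 Δ4=0011001 Δ5=0001001 Δ6=0001000 | 6Δ
t=1: Δ0=0001000 Δ1=0000000 | 1Δ
t=2: Δ0=0000000 Δ1=0001000 | 1Δ

yes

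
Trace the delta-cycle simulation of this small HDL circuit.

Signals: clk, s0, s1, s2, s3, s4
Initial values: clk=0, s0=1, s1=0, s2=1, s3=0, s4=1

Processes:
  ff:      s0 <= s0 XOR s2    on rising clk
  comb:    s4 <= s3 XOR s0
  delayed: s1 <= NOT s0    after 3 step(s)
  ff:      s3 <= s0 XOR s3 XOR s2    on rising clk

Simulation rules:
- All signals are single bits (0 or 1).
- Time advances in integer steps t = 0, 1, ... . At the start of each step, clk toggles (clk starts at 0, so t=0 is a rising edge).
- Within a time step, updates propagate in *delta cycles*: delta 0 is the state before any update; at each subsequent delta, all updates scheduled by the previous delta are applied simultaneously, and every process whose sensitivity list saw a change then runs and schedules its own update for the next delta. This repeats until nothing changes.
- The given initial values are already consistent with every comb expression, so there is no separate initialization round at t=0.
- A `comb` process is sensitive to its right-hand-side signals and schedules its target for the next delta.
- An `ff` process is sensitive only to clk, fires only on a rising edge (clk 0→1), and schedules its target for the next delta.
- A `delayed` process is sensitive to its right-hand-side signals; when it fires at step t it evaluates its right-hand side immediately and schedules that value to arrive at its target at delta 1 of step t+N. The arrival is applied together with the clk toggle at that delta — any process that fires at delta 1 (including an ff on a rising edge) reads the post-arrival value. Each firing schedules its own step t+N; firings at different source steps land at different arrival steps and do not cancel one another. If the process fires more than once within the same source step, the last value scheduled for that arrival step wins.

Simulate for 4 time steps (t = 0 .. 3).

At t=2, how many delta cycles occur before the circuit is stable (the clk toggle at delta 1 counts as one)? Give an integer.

2

[bits: s1,s3,s0,s4,clk,s2]
t=0: Δ0=001101 Δ1=001111 Δ2=000111 Δ3=000011 | 3Δ
t=1: Δ0=000011 Δ1=000001 | 1Δ
t=2: Δ0=000001 Δ1=000011 Δ2=011011 | 2Δ
t=3: Δ0=011011 Δ1=111001 | 1Δ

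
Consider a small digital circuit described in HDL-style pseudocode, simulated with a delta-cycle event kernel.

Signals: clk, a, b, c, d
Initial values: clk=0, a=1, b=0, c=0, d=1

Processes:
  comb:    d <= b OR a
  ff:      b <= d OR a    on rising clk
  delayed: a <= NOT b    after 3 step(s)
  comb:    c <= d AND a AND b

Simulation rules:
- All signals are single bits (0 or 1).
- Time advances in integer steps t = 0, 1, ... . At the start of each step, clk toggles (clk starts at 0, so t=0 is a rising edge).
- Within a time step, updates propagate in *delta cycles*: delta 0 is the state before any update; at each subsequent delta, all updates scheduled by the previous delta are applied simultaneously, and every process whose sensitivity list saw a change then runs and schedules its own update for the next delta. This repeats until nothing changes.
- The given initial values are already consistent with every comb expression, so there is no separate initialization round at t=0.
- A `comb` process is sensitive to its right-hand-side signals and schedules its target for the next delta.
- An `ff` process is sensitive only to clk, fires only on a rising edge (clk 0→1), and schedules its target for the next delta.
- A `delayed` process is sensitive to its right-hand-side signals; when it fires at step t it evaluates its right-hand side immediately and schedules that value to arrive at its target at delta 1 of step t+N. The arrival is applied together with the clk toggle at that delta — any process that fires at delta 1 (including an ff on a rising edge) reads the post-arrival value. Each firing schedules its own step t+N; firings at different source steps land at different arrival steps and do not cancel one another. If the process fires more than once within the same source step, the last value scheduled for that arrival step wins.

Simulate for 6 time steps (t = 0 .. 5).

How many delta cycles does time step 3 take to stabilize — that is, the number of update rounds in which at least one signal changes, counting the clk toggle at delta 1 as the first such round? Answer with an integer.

2

t=0 Δ0: c=0 d=1 a=1 clk=0 b=0
  Δ1: clk:0→1
  Δ2: b:0→1
  Δ3: c:0→1
  (3Δ to stable)
t=1 Δ0: c=1 d=1 a=1 clk=1 b=1
  Δ1: clk:1→0
  (1Δ to stable)
t=2 Δ0: c=1 d=1 a=1 clk=0 b=1
  Δ1: clk:0→1
  (1Δ to stable)
t=3 Δ0: c=1 d=1 a=1 clk=1 b=1
  Δ1: a:1→0, clk:1→0
  Δ2: c:1→0
  (2Δ to stable)
t=4 Δ0: c=0 d=1 a=0 clk=0 b=1
  Δ1: clk:0→1
  (1Δ to stable)
t=5 Δ0: c=0 d=1 a=0 clk=1 b=1
  Δ1: clk:1→0
  (1Δ to stable)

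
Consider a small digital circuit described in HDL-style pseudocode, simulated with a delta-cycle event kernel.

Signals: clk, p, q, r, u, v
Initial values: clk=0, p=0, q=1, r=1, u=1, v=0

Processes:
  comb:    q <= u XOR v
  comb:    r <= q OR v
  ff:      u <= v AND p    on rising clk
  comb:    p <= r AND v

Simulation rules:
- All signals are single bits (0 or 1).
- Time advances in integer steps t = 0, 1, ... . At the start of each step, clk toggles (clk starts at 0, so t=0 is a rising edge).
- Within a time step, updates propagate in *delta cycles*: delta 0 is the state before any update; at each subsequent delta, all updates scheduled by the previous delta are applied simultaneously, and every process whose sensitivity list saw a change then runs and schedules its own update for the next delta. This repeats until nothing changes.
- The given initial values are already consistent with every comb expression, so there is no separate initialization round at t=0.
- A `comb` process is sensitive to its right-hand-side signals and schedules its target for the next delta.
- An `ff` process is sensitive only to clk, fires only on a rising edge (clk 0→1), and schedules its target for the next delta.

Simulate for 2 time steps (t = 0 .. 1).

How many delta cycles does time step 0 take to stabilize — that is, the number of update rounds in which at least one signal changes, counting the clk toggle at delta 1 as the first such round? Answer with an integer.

t=0 Δ0: q=1 p=0 u=1 r=1 clk=0 v=0
  Δ1: clk:0→1
  Δ2: u:1→0
  Δ3: q:1→0
  Δ4: r:1→0
  (4Δ to stable)
t=1 Δ0: q=0 p=0 u=0 r=0 clk=1 v=0
  Δ1: clk:1→0
  (1Δ to stable)

4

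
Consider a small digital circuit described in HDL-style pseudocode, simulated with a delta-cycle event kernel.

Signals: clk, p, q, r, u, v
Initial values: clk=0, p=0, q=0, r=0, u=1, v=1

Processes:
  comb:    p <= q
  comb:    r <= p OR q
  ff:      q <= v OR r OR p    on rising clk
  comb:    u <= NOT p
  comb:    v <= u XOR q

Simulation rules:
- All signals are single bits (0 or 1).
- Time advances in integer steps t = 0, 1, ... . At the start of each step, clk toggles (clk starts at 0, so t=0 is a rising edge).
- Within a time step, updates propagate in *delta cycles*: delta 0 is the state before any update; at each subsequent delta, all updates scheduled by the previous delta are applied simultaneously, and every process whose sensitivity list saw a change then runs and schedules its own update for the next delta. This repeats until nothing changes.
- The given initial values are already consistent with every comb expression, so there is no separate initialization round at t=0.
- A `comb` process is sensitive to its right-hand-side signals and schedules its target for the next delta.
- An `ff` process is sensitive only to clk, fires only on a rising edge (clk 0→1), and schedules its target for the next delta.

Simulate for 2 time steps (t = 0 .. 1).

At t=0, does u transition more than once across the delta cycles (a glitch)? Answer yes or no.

t0.Δ0 q=0 clk=0 r=0 p=0 v=1 u=1
t0.Δ1 q=0 clk=1 r=0 p=0 v=1 u=1
t0.Δ2 q=1 clk=1 r=0 p=0 v=1 u=1
t0.Δ3 q=1 clk=1 r=1 p=1 v=0 u=1
t0.Δ4 q=1 clk=1 r=1 p=1 v=0 u=0
t0.Δ5 q=1 clk=1 r=1 p=1 v=1 u=0
t1.Δ0 q=1 clk=1 r=1 p=1 v=1 u=0
t1.Δ1 q=1 clk=0 r=1 p=1 v=1 u=0

no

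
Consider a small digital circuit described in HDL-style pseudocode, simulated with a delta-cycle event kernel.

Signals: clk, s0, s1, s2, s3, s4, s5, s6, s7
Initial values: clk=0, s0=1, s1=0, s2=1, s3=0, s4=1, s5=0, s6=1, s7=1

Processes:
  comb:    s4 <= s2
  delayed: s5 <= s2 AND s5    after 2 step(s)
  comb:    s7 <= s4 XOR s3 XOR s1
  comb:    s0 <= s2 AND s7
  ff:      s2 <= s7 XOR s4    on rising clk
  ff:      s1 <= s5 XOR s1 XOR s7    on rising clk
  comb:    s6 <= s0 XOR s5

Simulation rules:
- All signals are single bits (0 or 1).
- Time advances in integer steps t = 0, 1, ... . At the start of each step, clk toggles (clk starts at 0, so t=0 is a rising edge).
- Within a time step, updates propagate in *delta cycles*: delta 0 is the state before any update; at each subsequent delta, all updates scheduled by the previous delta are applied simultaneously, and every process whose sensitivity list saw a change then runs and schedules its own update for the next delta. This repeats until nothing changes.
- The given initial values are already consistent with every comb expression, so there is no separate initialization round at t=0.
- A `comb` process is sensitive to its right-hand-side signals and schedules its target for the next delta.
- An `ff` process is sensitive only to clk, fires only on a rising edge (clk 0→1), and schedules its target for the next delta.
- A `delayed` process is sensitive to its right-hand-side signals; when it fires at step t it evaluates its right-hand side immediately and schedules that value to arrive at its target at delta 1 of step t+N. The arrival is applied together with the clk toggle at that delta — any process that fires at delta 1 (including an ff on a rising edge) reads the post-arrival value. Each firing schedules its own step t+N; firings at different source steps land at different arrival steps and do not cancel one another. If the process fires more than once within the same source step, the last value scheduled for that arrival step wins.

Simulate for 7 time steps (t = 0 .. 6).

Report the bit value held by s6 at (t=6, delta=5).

0

[bits: s5,clk,s1,s0,s6,s4,s3,s2,s7]
t=0: Δ0=000111011 Δ1=010111011 Δ2=011111001 Δ3=011010000 Δ4=011000001 | 4Δ
t=1: Δ0=011000001 Δ1=001000001 | 1Δ
t=2: Δ0=001000001 Δ1=011000001 Δ2=010000011 Δ3=010101010 Δ4=010011011 Δ5=010101011 Δ6=010111011 | 6Δ
t=3: Δ0=010111011 Δ1=000111011 | 1Δ
t=4: Δ0=000111011 Δ1=010111011 Δ2=011111001 Δ3=011010000 Δ4=011000001 | 4Δ
t=5: Δ0=011000001 Δ1=001000001 | 1Δ
t=6: Δ0=001000001 Δ1=011000001 Δ2=010000011 Δ3=010101010 Δ4=010011011 Δ5=010101011 Δ6=010111011 | 6Δ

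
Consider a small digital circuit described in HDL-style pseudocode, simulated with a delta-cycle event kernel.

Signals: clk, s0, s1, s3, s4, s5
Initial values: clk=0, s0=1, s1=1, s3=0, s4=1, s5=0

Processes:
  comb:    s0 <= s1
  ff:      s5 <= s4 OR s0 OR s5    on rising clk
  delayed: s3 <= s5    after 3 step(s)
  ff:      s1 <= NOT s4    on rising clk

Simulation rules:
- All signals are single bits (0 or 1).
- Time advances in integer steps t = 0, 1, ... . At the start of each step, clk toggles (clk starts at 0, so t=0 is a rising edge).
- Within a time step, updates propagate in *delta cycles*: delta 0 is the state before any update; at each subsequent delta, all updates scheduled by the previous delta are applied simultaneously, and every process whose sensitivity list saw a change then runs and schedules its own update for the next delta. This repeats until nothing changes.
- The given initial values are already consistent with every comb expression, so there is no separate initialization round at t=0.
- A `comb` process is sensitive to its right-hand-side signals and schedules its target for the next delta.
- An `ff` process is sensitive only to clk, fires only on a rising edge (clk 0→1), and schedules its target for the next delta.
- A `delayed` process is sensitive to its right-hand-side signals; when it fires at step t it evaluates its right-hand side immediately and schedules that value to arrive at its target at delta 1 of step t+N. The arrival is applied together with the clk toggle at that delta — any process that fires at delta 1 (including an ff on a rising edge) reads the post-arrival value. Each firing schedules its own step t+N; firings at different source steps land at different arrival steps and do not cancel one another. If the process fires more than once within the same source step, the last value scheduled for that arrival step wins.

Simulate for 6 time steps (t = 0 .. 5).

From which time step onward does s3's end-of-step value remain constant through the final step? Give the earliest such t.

3

t0.Δ0 clk=0 s1=1 s5=0 s0=1 s4=1 s3=0
t0.Δ1 clk=1 s1=1 s5=0 s0=1 s4=1 s3=0
t0.Δ2 clk=1 s1=0 s5=1 s0=1 s4=1 s3=0
t0.Δ3 clk=1 s1=0 s5=1 s0=0 s4=1 s3=0
t1.Δ0 clk=1 s1=0 s5=1 s0=0 s4=1 s3=0
t1.Δ1 clk=0 s1=0 s5=1 s0=0 s4=1 s3=0
t2.Δ0 clk=0 s1=0 s5=1 s0=0 s4=1 s3=0
t2.Δ1 clk=1 s1=0 s5=1 s0=0 s4=1 s3=0
t3.Δ0 clk=1 s1=0 s5=1 s0=0 s4=1 s3=0
t3.Δ1 clk=0 s1=0 s5=1 s0=0 s4=1 s3=1
t4.Δ0 clk=0 s1=0 s5=1 s0=0 s4=1 s3=1
t4.Δ1 clk=1 s1=0 s5=1 s0=0 s4=1 s3=1
t5.Δ0 clk=1 s1=0 s5=1 s0=0 s4=1 s3=1
t5.Δ1 clk=0 s1=0 s5=1 s0=0 s4=1 s3=1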